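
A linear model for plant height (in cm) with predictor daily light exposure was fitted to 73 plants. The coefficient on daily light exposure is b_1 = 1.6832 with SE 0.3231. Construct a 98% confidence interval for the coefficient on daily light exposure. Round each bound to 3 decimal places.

df = n − 2 = 73 − 2 = 71.
t* = t_{0.01, 71} = 2.380024.
Margin = t* × SE = 2.380024 × 0.3231 = 0.76899.
CI: 1.6832 ± 0.76899 → (0.914, 2.452).
With 98% confidence, each one-unit increase in daily light exposure is associated with a change of between 0.914 and 2.452 cm in plant height.

(0.914, 2.452)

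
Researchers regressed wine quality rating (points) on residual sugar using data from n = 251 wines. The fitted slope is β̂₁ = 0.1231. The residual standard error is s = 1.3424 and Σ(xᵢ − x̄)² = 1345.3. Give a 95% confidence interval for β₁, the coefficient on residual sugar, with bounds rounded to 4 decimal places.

(0.0510, 0.1952)

SE(β̂₁) = s/√Sₓₓ = 1.3424/√1345.3 = 0.0365993.
df = n − 2 = 249.
t* = t_{0.025, 249} = 1.969537.
Margin = t* × SE = 1.969537 × 0.0365993 = 0.072084.
CI: 0.1231 ± 0.072084 → (0.0510, 0.1952).
With 95% confidence, each one-unit increase in residual sugar is associated with a change of between 0.0510 and 0.1952 points in wine quality rating.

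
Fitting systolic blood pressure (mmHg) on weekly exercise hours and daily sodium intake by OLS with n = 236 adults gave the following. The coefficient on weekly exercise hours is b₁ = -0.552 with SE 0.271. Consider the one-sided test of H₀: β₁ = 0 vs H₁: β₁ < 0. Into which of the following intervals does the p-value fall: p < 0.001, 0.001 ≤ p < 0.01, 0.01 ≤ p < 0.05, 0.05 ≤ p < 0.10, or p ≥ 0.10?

t = -0.552 / 0.271 = -2.037.
df = n − k − 1 = 236 − 2 − 1 = 233.
One-sided p = P(T_{233} < t) ≈ 0.0214.
So 0.01 ≤ p < 0.05.

0.01 ≤ p < 0.05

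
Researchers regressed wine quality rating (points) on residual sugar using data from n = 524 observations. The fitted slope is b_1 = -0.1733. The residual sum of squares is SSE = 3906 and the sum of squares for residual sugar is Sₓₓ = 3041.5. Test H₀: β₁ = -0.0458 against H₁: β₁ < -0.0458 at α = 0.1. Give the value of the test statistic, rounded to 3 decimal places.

t = -2.571

MSE = SSE/(n − 2) = 3906/522 = 7.48276.
SE(b_1) = √(MSE/Sₓₓ) = √(7.48276/3041.5) = 0.0496006.
t = (-0.1733 − (-0.0458)) / 0.0496006 = -2.571.
df = n − 2 = 522.
One-sided p ≈ 0.0052, which is < 0.1, so reject H₀.
There is evidence that the true slope on residual sugar is below -0.0458 points per unit.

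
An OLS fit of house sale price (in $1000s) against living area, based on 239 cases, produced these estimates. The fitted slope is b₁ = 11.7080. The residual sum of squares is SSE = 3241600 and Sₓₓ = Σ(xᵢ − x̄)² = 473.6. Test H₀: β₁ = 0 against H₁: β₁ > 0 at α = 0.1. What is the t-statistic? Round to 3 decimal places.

t = 2.179

MSE = SSE/(n − 2) = 3241600/237 = 13677.6.
SE(b₁) = √(MSE/Sₓₓ) = √(13677.6/473.6) = 5.37403.
t = 11.7080 / 5.37403 = 2.179.
df = n − 2 = 237.
One-sided p ≈ 0.0152, which is < 0.1, so reject H₀.
There is evidence that the true slope on living area is positive.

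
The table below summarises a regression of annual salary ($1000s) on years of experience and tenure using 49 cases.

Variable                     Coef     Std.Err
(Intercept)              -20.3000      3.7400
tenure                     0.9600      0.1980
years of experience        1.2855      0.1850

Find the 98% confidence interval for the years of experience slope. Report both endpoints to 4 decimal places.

Read off: b = 1.2855, SE = 0.1850 for years of experience.
df = n − k − 1 = 49 − 2 − 1 = 46.
t* = t_{0.01, 46} = 2.410188.
Margin = t* × SE = 2.410188 × 0.1850 = 0.445885.
CI: 1.2855 ± 0.445885 → (0.8396, 1.7314).

(0.8396, 1.7314)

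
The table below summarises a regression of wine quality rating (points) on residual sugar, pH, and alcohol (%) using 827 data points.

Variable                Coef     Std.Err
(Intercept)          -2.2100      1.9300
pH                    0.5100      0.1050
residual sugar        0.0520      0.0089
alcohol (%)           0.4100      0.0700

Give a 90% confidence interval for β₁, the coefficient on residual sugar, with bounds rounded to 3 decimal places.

(0.037, 0.067)

Read off: b = 0.0520, SE = 0.0089 for residual sugar.
df = n − k − 1 = 827 − 3 − 1 = 823.
t* = t_{0.05, 823} = 1.646707.
Margin = t* × SE = 1.646707 × 0.0089 = 0.01466.
CI: 0.0520 ± 0.01466 → (0.037, 0.067).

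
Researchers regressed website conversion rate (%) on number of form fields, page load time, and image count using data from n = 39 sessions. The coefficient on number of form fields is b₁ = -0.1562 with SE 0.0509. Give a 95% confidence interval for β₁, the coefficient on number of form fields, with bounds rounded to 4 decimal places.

(-0.2595, -0.0529)

df = n − k − 1 = 39 − 3 − 1 = 35.
t* = t_{0.025, 35} = 2.030108.
Margin = t* × SE = 2.030108 × 0.0509 = 0.103332.
CI: -0.1562 ± 0.103332 → (-0.2595, -0.0529).
With 95% confidence, each one-unit increase in number of form fields is associated with a change of between -0.2595 and -0.0529 % in website conversion rate, holding the other predictors fixed.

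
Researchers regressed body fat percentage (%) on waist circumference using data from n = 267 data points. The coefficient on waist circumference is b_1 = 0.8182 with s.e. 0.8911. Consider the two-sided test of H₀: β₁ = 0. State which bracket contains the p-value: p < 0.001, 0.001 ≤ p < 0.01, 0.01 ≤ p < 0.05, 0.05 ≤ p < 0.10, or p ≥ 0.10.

p ≥ 0.10

t = 0.8182 / 0.8911 = 0.918.
df = n − 2 = 267 − 2 = 265.
Two-sided p = 2·P(T_{265} > |t|) ≈ 0.3594.
So p ≥ 0.10.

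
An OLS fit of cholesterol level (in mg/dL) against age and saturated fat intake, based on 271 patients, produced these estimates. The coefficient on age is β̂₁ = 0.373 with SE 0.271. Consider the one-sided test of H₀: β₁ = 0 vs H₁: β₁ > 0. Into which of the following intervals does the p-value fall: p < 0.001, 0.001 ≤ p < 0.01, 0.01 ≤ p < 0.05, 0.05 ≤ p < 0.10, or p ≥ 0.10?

t = 0.373 / 0.271 = 1.376.
df = n − k − 1 = 271 − 2 − 1 = 268.
One-sided p = P(T_{268} > t) ≈ 0.0849.
So 0.05 ≤ p < 0.10.

0.05 ≤ p < 0.10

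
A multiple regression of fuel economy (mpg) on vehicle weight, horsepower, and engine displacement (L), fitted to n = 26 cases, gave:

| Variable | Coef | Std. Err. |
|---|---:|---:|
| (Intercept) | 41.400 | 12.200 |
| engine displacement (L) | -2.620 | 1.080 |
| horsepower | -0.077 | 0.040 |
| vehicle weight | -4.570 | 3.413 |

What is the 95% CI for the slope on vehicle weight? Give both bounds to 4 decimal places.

(-11.6481, 2.5081)

Read off: b = -4.570, SE = 3.413 for vehicle weight.
df = n − k − 1 = 26 − 3 − 1 = 22.
t* = t_{0.025, 22} = 2.073873.
Margin = t* × SE = 2.073873 × 3.413 = 7.078129.
CI: -4.570 ± 7.078129 → (-11.6481, 2.5081).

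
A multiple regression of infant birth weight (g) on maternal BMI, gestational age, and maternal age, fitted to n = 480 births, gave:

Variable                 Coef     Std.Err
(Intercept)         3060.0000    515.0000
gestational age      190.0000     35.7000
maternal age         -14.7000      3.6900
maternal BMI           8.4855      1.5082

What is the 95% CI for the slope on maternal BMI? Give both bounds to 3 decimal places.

Read off: b = 8.4855, SE = 1.5082 for maternal BMI.
df = n − k − 1 = 480 − 3 − 1 = 476.
t* = t_{0.025, 476} = 1.96496.
Margin = t* × SE = 1.96496 × 1.5082 = 2.96355.
CI: 8.4855 ± 2.96355 → (5.522, 11.449).

(5.522, 11.449)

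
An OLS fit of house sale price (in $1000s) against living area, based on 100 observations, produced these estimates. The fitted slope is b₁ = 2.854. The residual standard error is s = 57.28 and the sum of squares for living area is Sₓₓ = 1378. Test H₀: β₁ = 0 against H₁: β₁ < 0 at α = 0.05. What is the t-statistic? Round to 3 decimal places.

t = 1.850

SE(b₁) = s/√Sₓₓ = 57.28/√1378 = 1.54304.
t = 2.854 / 1.54304 = 1.850.
df = n − 2 = 98.
One-sided p ≈ 0.9663, which is ≥ 0.05, so fail to reject H₀.
The data do not give significant evidence that the true slope on living area is negative.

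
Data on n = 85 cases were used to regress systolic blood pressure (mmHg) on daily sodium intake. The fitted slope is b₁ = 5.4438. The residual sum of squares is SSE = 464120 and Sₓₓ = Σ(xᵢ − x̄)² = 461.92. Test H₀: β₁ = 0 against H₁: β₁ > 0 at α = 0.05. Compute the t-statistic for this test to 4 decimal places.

t = 1.5646

MSE = SSE/(n − 2) = 464120/83 = 5591.81.
SE(b₁) = √(MSE/Sₓₓ) = √(5591.81/461.92) = 3.47931.
t = 5.4438 / 3.47931 = 1.5646.
df = n − 2 = 83.
One-sided p ≈ 0.0607, which is ≥ 0.05, so fail to reject H₀.
The data do not give significant evidence that the true slope on daily sodium intake is positive.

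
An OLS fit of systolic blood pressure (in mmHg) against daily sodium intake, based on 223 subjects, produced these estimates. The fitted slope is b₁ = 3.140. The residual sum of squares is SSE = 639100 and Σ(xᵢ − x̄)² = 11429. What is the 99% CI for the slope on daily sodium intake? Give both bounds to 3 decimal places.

MSE = SSE/(n − 2) = 639100/221 = 2891.86.
SE(b₁) = √(MSE/Sₓₓ) = √(2891.86/11429) = 0.503019.
df = n − 2 = 221.
t* = t_{0.005, 221} = 2.598258.
Margin = t* × SE = 2.598258 × 0.503019 = 1.30697.
CI: 3.140 ± 1.30697 → (1.833, 4.447).
With 99% confidence, each one-unit increase in daily sodium intake is associated with a change of between 1.833 and 4.447 mmHg in systolic blood pressure.

(1.833, 4.447)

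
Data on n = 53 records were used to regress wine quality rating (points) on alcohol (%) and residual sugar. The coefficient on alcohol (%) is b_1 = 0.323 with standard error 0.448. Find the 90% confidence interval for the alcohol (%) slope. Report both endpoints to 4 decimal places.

(-0.4278, 1.0738)

df = n − k − 1 = 53 − 2 − 1 = 50.
t* = t_{0.05, 50} = 1.675905.
Margin = t* × SE = 1.675905 × 0.448 = 0.750805.
CI: 0.323 ± 0.750805 → (-0.4278, 1.0738).
With 90% confidence, each one-unit increase in alcohol (%) is associated with a change of between -0.4278 and 1.0738 points in wine quality rating, holding the other predictors fixed.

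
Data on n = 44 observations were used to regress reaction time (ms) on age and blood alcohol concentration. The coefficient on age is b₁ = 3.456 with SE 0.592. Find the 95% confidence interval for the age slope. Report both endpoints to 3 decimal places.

df = n − k − 1 = 44 − 2 − 1 = 41.
t* = t_{0.025, 41} = 2.019541.
Margin = t* × SE = 2.019541 × 0.592 = 1.19557.
CI: 3.456 ± 1.19557 → (2.260, 4.652).
With 95% confidence, each one-unit increase in age is associated with a change of between 2.260 and 4.652 ms in reaction time, holding the other predictors fixed.

(2.260, 4.652)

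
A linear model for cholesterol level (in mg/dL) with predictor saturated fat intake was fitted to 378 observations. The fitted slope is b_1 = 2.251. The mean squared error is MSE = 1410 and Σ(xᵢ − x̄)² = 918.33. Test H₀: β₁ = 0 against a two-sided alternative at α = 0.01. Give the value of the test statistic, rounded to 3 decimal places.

t = 1.817

SE(b_1) = √(MSE/Sₓₓ) = √(1410/918.33) = 1.23911.
t = 2.251 / 1.23911 = 1.817.
df = n − 2 = 376.
Two-sided p ≈ 0.0701, which is ≥ 0.01, so fail to reject H₀.
The data do not give significant evidence of an association between saturated fat intake and cholesterol level.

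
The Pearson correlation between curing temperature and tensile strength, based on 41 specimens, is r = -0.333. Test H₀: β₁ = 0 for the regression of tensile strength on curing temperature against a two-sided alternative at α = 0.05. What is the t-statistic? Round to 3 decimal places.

t = -2.205

t = r·√(n − 2)/√(1 − r²) = -0.333·√39/√0.889111 = -2.205.
df = n − 2 = 39.
Two-sided p ≈ 0.0334, which is < 0.05, so reject H₀.
There is evidence of a linear association between curing temperature and tensile strength.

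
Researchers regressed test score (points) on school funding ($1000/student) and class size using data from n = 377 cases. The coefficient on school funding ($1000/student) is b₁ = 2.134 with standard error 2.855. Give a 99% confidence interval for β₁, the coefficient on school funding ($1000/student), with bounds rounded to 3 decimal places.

(-5.258, 9.526)

df = n − k − 1 = 377 − 2 − 1 = 374.
t* = t_{0.005, 374} = 2.589039.
Margin = t* × SE = 2.589039 × 2.855 = 7.39171.
CI: 2.134 ± 7.39171 → (-5.258, 9.526).
With 99% confidence, each one-unit increase in school funding ($1000/student) is associated with a change of between -5.258 and 9.526 points in test score, holding the other predictors fixed.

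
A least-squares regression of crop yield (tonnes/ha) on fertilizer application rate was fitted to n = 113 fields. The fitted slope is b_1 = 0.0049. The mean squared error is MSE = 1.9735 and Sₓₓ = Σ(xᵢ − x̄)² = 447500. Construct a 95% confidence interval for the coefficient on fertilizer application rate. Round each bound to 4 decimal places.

SE(b_1) = √(MSE/Sₓₓ) = √(1.9735/447500) = 0.00210001.
df = n − 2 = 111.
t* = t_{0.025, 111} = 1.981567.
Margin = t* × SE = 1.981567 × 0.00210001 = 0.004161.
CI: 0.0049 ± 0.004161 → (0.0007, 0.0091).
With 95% confidence, each one-unit increase in fertilizer application rate is associated with a change of between 0.0007 and 0.0091 tonnes/ha in crop yield.

(0.0007, 0.0091)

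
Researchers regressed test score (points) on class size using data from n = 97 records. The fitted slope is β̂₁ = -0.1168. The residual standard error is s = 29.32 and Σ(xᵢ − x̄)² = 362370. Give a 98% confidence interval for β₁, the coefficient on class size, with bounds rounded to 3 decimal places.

(-0.232, -0.002)

SE(β̂₁) = s/√Sₓₓ = 29.32/√362370 = 0.0487066.
df = n − 2 = 95.
t* = t_{0.01, 95} = 2.366243.
Margin = t* × SE = 2.366243 × 0.0487066 = 0.11525.
CI: -0.1168 ± 0.11525 → (-0.232, -0.002).
With 98% confidence, each one-unit increase in class size is associated with a change of between -0.232 and -0.002 points in test score.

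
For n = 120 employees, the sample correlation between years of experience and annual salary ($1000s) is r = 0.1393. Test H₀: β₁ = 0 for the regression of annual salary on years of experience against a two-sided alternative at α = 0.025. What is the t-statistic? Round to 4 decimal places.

t = r·√(n − 2)/√(1 − r²) = 0.1393·√118/√0.980596 = 1.5281.
df = n − 2 = 118.
Two-sided p ≈ 0.1292, which is ≥ 0.025, so fail to reject H₀.
The data do not give significant evidence of a linear association between years of experience and annual salary.

t = 1.5281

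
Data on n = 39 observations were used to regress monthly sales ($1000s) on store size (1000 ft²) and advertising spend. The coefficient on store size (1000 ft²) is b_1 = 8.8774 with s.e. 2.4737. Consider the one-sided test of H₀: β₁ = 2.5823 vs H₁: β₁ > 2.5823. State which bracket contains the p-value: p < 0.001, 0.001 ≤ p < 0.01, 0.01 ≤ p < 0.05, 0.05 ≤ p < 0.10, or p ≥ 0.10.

t = (8.8774 − 2.5823) / 2.4737 = 2.545.
df = n − k − 1 = 39 − 2 − 1 = 36.
One-sided p = P(T_{36} > t) ≈ 0.0077.
So 0.001 ≤ p < 0.01.

0.001 ≤ p < 0.01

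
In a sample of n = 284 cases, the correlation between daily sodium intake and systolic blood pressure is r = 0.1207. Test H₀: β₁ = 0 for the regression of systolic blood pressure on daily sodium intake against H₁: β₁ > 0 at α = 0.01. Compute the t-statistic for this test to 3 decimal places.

t = r·√(n − 2)/√(1 − r²) = 0.1207·√282/√0.985432 = 2.042.
df = n − 2 = 282.
One-sided p ≈ 0.0210, which is ≥ 0.01, so fail to reject H₀.
The data do not give significant evidence of a linear association between daily sodium intake and systolic blood pressure.

t = 2.042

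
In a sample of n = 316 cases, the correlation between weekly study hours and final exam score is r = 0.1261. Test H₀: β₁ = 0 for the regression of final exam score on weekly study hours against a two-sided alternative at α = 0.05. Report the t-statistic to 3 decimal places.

t = 2.252

t = r·√(n − 2)/√(1 − r²) = 0.1261·√314/√0.984099 = 2.252.
df = n − 2 = 314.
Two-sided p ≈ 0.0250, which is < 0.05, so reject H₀.
There is evidence of a linear association between weekly study hours and final exam score.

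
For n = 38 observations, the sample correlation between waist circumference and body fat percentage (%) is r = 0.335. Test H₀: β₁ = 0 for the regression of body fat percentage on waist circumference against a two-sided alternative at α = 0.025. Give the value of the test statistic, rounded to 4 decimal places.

t = 2.1333

t = r·√(n − 2)/√(1 − r²) = 0.335·√36/√0.887775 = 2.1333.
df = n − 2 = 36.
Two-sided p ≈ 0.0398, which is ≥ 0.025, so fail to reject H₀.
The data do not give significant evidence of a linear association between waist circumference and body fat percentage.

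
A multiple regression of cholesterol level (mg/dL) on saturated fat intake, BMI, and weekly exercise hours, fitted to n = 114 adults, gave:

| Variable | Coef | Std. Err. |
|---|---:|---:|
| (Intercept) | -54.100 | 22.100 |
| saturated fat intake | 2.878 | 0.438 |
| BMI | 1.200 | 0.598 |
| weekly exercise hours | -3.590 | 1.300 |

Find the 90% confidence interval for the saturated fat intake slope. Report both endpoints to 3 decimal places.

(2.151, 3.605)

Read off: b = 2.878, SE = 0.438 for saturated fat intake.
df = n − k − 1 = 114 − 3 − 1 = 110.
t* = t_{0.05, 110} = 1.658824.
Margin = t* × SE = 1.658824 × 0.438 = 0.72656.
CI: 2.878 ± 0.72656 → (2.151, 3.605).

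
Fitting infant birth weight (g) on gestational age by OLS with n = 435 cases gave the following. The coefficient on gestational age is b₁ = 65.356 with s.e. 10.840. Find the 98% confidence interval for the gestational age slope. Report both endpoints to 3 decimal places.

(40.045, 90.667)

df = n − 2 = 435 − 2 = 433.
t* = t_{0.01, 433} = 2.334991.
Margin = t* × SE = 2.334991 × 10.840 = 25.31130.
CI: 65.356 ± 25.31130 → (40.045, 90.667).
With 98% confidence, each one-unit increase in gestational age is associated with a change of between 40.045 and 90.667 g in infant birth weight.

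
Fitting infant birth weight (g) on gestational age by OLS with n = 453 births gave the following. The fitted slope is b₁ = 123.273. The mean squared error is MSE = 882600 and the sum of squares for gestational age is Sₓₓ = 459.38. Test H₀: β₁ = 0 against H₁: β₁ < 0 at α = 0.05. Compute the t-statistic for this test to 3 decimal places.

t = 2.812

SE(b₁) = √(MSE/Sₓₓ) = √(882600/459.38) = 43.8325.
t = 123.273 / 43.8325 = 2.812.
df = n − 2 = 451.
One-sided p ≈ 0.9974, which is ≥ 0.05, so fail to reject H₀.
The data do not give significant evidence that the true slope on gestational age is negative.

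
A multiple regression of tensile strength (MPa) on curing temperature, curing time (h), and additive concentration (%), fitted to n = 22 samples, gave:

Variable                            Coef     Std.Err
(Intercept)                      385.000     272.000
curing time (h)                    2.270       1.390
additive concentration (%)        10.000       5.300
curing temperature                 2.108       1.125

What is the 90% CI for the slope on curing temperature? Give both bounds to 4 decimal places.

Read off: b = 2.108, SE = 1.125 for curing temperature.
df = n − k − 1 = 22 − 3 − 1 = 18.
t* = t_{0.05, 18} = 1.734064.
Margin = t* × SE = 1.734064 × 1.125 = 1.950822.
CI: 2.108 ± 1.950822 → (0.1572, 4.0588).

(0.1572, 4.0588)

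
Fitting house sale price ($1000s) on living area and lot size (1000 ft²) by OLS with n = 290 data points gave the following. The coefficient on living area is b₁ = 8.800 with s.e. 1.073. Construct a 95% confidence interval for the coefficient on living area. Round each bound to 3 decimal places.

(6.688, 10.912)

df = n − k − 1 = 290 − 2 − 1 = 287.
t* = t_{0.025, 287} = 1.968264.
Margin = t* × SE = 1.968264 × 1.073 = 2.11195.
CI: 8.800 ± 2.11195 → (6.688, 10.912).
With 95% confidence, each one-unit increase in living area is associated with a change of between 6.688 and 10.912 $1000s in house sale price, holding the other predictors fixed.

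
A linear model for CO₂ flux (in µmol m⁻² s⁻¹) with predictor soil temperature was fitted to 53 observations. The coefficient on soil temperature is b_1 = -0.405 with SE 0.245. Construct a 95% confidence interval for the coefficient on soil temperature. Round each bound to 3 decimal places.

df = n − 2 = 53 − 2 = 51.
t* = t_{0.025, 51} = 2.007584.
Margin = t* × SE = 2.007584 × 0.245 = 0.49186.
CI: -0.405 ± 0.49186 → (-0.897, 0.087).
With 95% confidence, each one-unit increase in soil temperature is associated with a change of between -0.897 and 0.087 µmol m⁻² s⁻¹ in CO₂ flux.

(-0.897, 0.087)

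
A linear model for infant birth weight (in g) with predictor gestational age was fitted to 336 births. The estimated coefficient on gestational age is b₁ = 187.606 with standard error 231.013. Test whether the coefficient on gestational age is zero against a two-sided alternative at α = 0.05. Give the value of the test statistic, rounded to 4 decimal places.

t = 0.8121

H₀: β₁ = 0 vs H₁: β₁ ≠ 0.
t = (b₁ − β₁⁰)/SE = 187.606 / 231.013 = 0.8121.
df = n − 2 = 336 − 2 = 334.
Two-sided p ≈ 0.4173, which is ≥ 0.05, so fail to reject H₀.
The data do not give significant evidence of an association between gestational age and infant birth weight.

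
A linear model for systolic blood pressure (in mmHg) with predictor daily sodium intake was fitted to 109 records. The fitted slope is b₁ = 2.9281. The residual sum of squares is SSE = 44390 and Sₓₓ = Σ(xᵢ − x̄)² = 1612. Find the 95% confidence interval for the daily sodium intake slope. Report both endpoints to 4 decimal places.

(1.9224, 3.9338)

MSE = SSE/(n − 2) = 44390/107 = 414.86.
SE(b₁) = √(MSE/Sₓₓ) = √(414.86/1612) = 0.507304.
df = n − 2 = 107.
t* = t_{0.025, 107} = 1.982383.
Margin = t* × SE = 1.982383 × 0.507304 = 1.005671.
CI: 2.9281 ± 1.005671 → (1.9224, 3.9338).
With 95% confidence, each one-unit increase in daily sodium intake is associated with a change of between 1.9224 and 3.9338 mmHg in systolic blood pressure.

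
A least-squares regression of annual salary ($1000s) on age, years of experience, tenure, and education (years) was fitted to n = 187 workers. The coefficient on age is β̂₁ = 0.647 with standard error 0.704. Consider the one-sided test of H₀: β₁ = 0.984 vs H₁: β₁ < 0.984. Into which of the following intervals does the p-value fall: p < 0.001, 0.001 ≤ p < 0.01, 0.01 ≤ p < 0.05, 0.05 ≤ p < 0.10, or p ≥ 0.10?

p ≥ 0.10

t = (0.647 − 0.984) / 0.704 = -0.479.
df = n − k − 1 = 187 − 4 − 1 = 182.
One-sided p = P(T_{182} < t) ≈ 0.3164.
So p ≥ 0.10.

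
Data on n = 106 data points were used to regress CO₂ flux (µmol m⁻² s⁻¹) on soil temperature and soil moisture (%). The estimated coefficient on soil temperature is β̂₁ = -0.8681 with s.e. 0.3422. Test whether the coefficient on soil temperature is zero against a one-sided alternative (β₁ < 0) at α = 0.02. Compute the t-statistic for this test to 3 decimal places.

H₀: β₁ = 0 vs H₁: β₁ < 0.
t = (β̂₁ − β₁⁰)/SE = -0.8681 / 0.3422 = -2.537.
df = n − k − 1 = 106 − 2 − 1 = 103.
One-sided p ≈ 0.0063, which is < 0.02, so reject H₀.
There is evidence that the true slope on soil temperature is negative, holding the other predictors fixed.

t = -2.537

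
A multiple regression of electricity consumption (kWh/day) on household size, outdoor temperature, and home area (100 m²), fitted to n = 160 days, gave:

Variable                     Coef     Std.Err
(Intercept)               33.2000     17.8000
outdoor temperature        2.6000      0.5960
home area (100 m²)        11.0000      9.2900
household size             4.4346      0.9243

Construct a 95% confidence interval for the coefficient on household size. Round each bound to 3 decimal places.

Read off: b = 4.4346, SE = 0.9243 for household size.
df = n − k − 1 = 160 − 3 − 1 = 156.
t* = t_{0.025, 156} = 1.975288.
Margin = t* × SE = 1.975288 × 0.9243 = 1.82576.
CI: 4.4346 ± 1.82576 → (2.609, 6.260).

(2.609, 6.260)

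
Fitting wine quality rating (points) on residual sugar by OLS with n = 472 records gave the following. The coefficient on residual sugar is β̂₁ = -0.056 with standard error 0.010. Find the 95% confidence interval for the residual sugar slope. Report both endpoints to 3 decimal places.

df = n − 2 = 472 − 2 = 470.
t* = t_{0.025, 470} = 1.965024.
Margin = t* × SE = 1.965024 × 0.010 = 0.01965.
CI: -0.056 ± 0.01965 → (-0.076, -0.036).
With 95% confidence, each one-unit increase in residual sugar is associated with a change of between -0.076 and -0.036 points in wine quality rating.

(-0.076, -0.036)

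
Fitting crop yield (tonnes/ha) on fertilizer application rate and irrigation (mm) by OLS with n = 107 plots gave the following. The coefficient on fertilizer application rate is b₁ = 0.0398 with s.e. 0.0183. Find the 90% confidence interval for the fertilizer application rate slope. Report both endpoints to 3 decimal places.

df = n − k − 1 = 107 − 2 − 1 = 104.
t* = t_{0.05, 104} = 1.659637.
Margin = t* × SE = 1.659637 × 0.0183 = 0.03037.
CI: 0.0398 ± 0.03037 → (0.009, 0.070).
With 90% confidence, each one-unit increase in fertilizer application rate is associated with a change of between 0.009 and 0.070 tonnes/ha in crop yield, holding the other predictors fixed.

(0.009, 0.070)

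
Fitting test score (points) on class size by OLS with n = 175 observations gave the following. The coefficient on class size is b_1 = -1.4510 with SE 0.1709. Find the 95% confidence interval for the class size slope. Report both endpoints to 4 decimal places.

(-1.7883, -1.1137)

df = n − 2 = 175 − 2 = 173.
t* = t_{0.025, 173} = 1.973771.
Margin = t* × SE = 1.973771 × 0.1709 = 0.337318.
CI: -1.4510 ± 0.337318 → (-1.7883, -1.1137).
With 95% confidence, each one-unit increase in class size is associated with a change of between -1.7883 and -1.1137 points in test score.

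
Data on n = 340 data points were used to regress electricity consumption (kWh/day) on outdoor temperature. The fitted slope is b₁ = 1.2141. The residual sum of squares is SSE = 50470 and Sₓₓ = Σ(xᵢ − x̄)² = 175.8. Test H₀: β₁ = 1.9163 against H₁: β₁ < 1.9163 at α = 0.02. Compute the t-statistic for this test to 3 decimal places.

MSE = SSE/(n − 2) = 50470/338 = 149.32.
SE(b₁) = √(MSE/Sₓₓ) = √(149.32/175.8) = 0.921614.
t = (1.2141 − 1.9163) / 0.921614 = -0.762.
df = n − 2 = 338.
One-sided p ≈ 0.2233, which is ≥ 0.02, so fail to reject H₀.
The data do not give significant evidence that the true slope on outdoor temperature is below 1.9163 kWh/day per unit.

t = -0.762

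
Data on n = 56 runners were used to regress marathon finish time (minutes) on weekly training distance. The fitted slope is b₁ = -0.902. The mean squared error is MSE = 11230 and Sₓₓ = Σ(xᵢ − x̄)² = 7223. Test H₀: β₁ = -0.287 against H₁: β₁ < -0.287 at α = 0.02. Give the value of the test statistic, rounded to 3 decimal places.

SE(b₁) = √(MSE/Sₓₓ) = √(11230/7223) = 1.2469.
t = (-0.902 − (-0.287)) / 1.2469 = -0.493.
df = n − 2 = 54.
One-sided p ≈ 0.3119, which is ≥ 0.02, so fail to reject H₀.
The data do not give significant evidence that the true slope on weekly training distance is below -0.287 minutes per unit.

t = -0.493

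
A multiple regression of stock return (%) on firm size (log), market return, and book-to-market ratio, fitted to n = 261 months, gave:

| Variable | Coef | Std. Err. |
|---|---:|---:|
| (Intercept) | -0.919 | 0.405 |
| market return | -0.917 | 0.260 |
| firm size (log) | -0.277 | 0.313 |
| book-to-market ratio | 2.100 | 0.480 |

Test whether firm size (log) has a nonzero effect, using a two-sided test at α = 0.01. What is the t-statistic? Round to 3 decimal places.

t = -0.885

Read off: b = -0.277, SE = 0.313 for firm size (log).
H₀: β₁ = 0 vs H₁: β₁ ≠ 0.
t = -0.277 / 0.313 = -0.885.
df = n − k − 1 = 261 − 3 − 1 = 257.
Two-sided p ≈ 0.3770, which is ≥ 0.01, so fail to reject H₀.
The data do not give significant evidence of an association between firm size (log) and stock return, after adjusting for the other predictors.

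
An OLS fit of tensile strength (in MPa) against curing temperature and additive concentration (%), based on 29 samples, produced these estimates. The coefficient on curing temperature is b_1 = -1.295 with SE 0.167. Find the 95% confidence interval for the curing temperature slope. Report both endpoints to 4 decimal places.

(-1.6383, -0.9517)

df = n − k − 1 = 29 − 2 − 1 = 26.
t* = t_{0.025, 26} = 2.055529.
Margin = t* × SE = 2.055529 × 0.167 = 0.343273.
CI: -1.295 ± 0.343273 → (-1.6383, -0.9517).
With 95% confidence, each one-unit increase in curing temperature is associated with a change of between -1.6383 and -0.9517 MPa in tensile strength, holding the other predictors fixed.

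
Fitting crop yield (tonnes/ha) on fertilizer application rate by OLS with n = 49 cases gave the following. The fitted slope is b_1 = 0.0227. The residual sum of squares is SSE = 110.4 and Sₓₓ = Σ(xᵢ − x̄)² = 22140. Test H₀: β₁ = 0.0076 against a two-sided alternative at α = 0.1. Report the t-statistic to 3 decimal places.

t = 1.466

MSE = SSE/(n − 2) = 110.4/47 = 2.34894.
SE(b_1) = √(MSE/Sₓₓ) = √(2.34894/22140) = 0.0103002.
t = (0.0227 − 0.0076) / 0.0103002 = 1.466.
df = n − 2 = 47.
Two-sided p ≈ 0.1493, which is ≥ 0.1, so fail to reject H₀.
The data are consistent with a true slope of 0.0076 tonnes/ha per unit of fertilizer application rate.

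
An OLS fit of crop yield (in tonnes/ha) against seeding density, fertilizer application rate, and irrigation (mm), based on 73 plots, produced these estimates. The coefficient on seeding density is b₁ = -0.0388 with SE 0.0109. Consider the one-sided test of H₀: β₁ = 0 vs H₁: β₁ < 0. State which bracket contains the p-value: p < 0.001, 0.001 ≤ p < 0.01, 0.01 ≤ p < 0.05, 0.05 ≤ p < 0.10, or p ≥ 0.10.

t = -0.0388 / 0.0109 = -3.560.
df = n − k − 1 = 73 − 3 − 1 = 69.
One-sided p = P(T_{69} < t) ≈ 0.0003.
So p < 0.001.

p < 0.001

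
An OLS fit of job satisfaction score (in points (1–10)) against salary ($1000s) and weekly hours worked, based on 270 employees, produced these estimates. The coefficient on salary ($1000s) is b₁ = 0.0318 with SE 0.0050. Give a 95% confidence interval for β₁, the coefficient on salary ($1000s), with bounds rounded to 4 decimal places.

df = n − k − 1 = 270 − 2 − 1 = 267.
t* = t_{0.025, 267} = 1.968889.
Margin = t* × SE = 1.968889 × 0.0050 = 0.009844.
CI: 0.0318 ± 0.009844 → (0.0220, 0.0416).
With 95% confidence, each one-unit increase in salary ($1000s) is associated with a change of between 0.0220 and 0.0416 points (1–10) in job satisfaction score, holding the other predictors fixed.

(0.0220, 0.0416)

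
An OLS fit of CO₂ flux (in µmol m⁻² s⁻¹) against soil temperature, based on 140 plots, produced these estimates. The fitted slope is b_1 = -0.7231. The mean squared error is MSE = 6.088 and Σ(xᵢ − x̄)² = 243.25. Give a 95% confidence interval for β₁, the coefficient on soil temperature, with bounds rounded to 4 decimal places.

SE(b_1) = √(MSE/Sₓₓ) = √(6.088/243.25) = 0.158202.
df = n − 2 = 138.
t* = t_{0.025, 138} = 1.977304.
Margin = t* × SE = 1.977304 × 0.158202 = 0.312813.
CI: -0.7231 ± 0.312813 → (-1.0359, -0.4103).
With 95% confidence, each one-unit increase in soil temperature is associated with a change of between -1.0359 and -0.4103 µmol m⁻² s⁻¹ in CO₂ flux.

(-1.0359, -0.4103)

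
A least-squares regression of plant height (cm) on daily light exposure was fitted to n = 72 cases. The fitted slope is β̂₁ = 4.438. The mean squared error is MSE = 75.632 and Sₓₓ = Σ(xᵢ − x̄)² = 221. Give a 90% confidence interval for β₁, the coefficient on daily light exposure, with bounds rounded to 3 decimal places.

SE(β̂₁) = √(MSE/Sₓₓ) = √(75.632/221) = 0.585001.
df = n − 2 = 70.
t* = t_{0.05, 70} = 1.666914.
Margin = t* × SE = 1.666914 × 0.585001 = 0.97515.
CI: 4.438 ± 0.97515 → (3.463, 5.413).
With 90% confidence, each one-unit increase in daily light exposure is associated with a change of between 3.463 and 5.413 cm in plant height.

(3.463, 5.413)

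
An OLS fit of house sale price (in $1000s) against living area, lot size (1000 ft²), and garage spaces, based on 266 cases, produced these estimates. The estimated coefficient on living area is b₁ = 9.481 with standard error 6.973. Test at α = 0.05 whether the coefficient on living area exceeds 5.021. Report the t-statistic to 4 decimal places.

H₀: β₁ = 5.021 vs H₁: β₁ > 5.021.
t = (b₁ − β₁⁰)/SE = (9.481 − 5.021) / 6.973 = 0.6396.
df = n − k − 1 = 266 − 3 − 1 = 262.
One-sided p ≈ 0.2615, which is ≥ 0.05, so fail to reject H₀.
The data do not give significant evidence that the true slope on living area exceeds 5.021 $1000s per unit, holding the other predictors fixed.

t = 0.6396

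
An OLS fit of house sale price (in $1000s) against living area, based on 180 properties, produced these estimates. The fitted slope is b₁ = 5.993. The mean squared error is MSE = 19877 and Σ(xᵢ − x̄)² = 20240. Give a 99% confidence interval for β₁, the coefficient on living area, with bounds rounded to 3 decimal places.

SE(b₁) = √(MSE/Sₓₓ) = √(19877/20240) = 0.990992.
df = n − 2 = 178.
t* = t_{0.005, 178} = 2.603731.
Margin = t* × SE = 2.603731 × 0.990992 = 2.58028.
CI: 5.993 ± 2.58028 → (3.413, 8.573).
With 99% confidence, each one-unit increase in living area is associated with a change of between 3.413 and 8.573 $1000s in house sale price.

(3.413, 8.573)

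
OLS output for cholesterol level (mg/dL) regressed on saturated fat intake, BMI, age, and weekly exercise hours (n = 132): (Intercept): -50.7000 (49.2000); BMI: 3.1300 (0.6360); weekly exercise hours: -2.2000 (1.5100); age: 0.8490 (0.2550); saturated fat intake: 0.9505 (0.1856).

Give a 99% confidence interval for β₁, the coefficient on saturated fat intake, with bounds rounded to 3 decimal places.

Read off: b = 0.9505, SE = 0.1856 for saturated fat intake.
df = n − k − 1 = 132 − 4 − 1 = 127.
t* = t_{0.005, 127} = 2.615096.
Margin = t* × SE = 2.615096 × 0.1856 = 0.48536.
CI: 0.9505 ± 0.48536 → (0.465, 1.436).

(0.465, 1.436)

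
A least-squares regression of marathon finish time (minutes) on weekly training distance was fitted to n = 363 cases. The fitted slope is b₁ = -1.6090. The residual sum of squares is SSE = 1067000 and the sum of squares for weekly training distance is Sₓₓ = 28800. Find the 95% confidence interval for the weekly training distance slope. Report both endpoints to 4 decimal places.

(-2.2390, -0.9790)

MSE = SSE/(n − 2) = 1067000/361 = 2955.68.
SE(b₁) = √(MSE/Sₓₓ) = √(2955.68/28800) = 0.320356.
df = n − 2 = 361.
t* = t_{0.025, 361} = 1.966557.
Margin = t* × SE = 1.966557 × 0.320356 = 0.629998.
CI: -1.6090 ± 0.629998 → (-2.2390, -0.9790).
With 95% confidence, each one-unit increase in weekly training distance is associated with a change of between -2.2390 and -0.9790 minutes in marathon finish time.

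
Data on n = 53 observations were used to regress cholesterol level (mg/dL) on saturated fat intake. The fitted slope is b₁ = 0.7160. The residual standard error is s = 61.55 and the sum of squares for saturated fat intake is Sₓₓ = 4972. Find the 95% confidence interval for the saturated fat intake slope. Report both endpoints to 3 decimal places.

(-1.036, 2.468)

SE(b₁) = s/√Sₓₓ = 61.55/√4972 = 0.872896.
df = n − 2 = 51.
t* = t_{0.025, 51} = 2.007584.
Margin = t* × SE = 2.007584 × 0.872896 = 1.75241.
CI: 0.7160 ± 1.75241 → (-1.036, 2.468).
With 95% confidence, each one-unit increase in saturated fat intake is associated with a change of between -1.036 and 2.468 mg/dL in cholesterol level.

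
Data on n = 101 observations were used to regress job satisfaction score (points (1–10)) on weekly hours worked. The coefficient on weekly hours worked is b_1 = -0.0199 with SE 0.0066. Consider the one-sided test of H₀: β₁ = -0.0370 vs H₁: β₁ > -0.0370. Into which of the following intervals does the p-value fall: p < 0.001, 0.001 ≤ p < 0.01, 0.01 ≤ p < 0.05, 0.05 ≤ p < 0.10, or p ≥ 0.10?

0.001 ≤ p < 0.01

t = (-0.0199 − (-0.0370)) / 0.0066 = 2.591.
df = n − 2 = 101 − 2 = 99.
One-sided p = P(T_{99} > t) ≈ 0.0055.
So 0.001 ≤ p < 0.01.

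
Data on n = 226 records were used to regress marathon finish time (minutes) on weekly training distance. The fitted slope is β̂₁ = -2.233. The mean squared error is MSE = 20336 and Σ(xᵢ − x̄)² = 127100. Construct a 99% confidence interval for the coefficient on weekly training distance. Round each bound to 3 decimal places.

SE(β̂₁) = √(MSE/Sₓₓ) = √(20336/127100) = 0.4.
df = n − 2 = 224.
t* = t_{0.005, 224} = 2.597955.
Margin = t* × SE = 2.597955 × 0.4 = 1.03918.
CI: -2.233 ± 1.03918 → (-3.272, -1.194).
With 99% confidence, each one-unit increase in weekly training distance is associated with a change of between -3.272 and -1.194 minutes in marathon finish time.

(-3.272, -1.194)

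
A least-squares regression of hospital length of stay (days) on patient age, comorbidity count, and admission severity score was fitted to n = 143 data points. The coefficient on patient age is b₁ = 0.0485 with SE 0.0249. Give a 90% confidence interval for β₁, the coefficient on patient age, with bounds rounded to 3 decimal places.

(0.007, 0.090)

df = n − k − 1 = 143 − 3 − 1 = 139.
t* = t_{0.05, 139} = 1.65589.
Margin = t* × SE = 1.65589 × 0.0249 = 0.04123.
CI: 0.0485 ± 0.04123 → (0.007, 0.090).
With 90% confidence, each one-unit increase in patient age is associated with a change of between 0.007 and 0.090 days in hospital length of stay, holding the other predictors fixed.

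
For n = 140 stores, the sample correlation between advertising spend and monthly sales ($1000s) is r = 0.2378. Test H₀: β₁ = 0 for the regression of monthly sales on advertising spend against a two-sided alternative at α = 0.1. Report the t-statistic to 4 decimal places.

t = 2.8760

t = r·√(n − 2)/√(1 − r²) = 0.2378·√138/√0.943451 = 2.8760.
df = n − 2 = 138.
Two-sided p ≈ 0.0047, which is < 0.1, so reject H₀.
There is evidence of a linear association between advertising spend and monthly sales.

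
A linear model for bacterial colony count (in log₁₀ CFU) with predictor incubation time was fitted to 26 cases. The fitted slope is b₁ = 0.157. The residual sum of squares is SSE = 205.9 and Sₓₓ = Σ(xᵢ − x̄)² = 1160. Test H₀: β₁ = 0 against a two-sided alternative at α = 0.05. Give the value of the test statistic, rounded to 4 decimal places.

t = 1.8256

MSE = SSE/(n − 2) = 205.9/24 = 8.57917.
SE(b₁) = √(MSE/Sₓₓ) = √(8.57917/1160) = 0.085999.
t = 0.157 / 0.085999 = 1.8256.
df = n − 2 = 24.
Two-sided p ≈ 0.0804, which is ≥ 0.05, so fail to reject H₀.
The data do not give significant evidence of an association between incubation time and bacterial colony count.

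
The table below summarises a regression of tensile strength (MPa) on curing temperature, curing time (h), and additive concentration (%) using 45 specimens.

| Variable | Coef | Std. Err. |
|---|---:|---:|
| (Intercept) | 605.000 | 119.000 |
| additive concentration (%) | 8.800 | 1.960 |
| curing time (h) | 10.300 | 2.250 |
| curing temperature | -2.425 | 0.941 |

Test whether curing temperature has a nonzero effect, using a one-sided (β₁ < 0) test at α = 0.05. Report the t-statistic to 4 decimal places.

Read off: b = -2.425, SE = 0.941 for curing temperature.
H₀: β₁ = 0 vs H₁: β₁ < 0.
t = -2.425 / 0.941 = -2.5770.
df = n − k − 1 = 45 − 3 − 1 = 41.
One-sided p ≈ 0.0068, which is < 0.05, so reject H₀.
There is evidence that the true slope on curing temperature is negative, holding the other predictors fixed.

t = -2.5770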